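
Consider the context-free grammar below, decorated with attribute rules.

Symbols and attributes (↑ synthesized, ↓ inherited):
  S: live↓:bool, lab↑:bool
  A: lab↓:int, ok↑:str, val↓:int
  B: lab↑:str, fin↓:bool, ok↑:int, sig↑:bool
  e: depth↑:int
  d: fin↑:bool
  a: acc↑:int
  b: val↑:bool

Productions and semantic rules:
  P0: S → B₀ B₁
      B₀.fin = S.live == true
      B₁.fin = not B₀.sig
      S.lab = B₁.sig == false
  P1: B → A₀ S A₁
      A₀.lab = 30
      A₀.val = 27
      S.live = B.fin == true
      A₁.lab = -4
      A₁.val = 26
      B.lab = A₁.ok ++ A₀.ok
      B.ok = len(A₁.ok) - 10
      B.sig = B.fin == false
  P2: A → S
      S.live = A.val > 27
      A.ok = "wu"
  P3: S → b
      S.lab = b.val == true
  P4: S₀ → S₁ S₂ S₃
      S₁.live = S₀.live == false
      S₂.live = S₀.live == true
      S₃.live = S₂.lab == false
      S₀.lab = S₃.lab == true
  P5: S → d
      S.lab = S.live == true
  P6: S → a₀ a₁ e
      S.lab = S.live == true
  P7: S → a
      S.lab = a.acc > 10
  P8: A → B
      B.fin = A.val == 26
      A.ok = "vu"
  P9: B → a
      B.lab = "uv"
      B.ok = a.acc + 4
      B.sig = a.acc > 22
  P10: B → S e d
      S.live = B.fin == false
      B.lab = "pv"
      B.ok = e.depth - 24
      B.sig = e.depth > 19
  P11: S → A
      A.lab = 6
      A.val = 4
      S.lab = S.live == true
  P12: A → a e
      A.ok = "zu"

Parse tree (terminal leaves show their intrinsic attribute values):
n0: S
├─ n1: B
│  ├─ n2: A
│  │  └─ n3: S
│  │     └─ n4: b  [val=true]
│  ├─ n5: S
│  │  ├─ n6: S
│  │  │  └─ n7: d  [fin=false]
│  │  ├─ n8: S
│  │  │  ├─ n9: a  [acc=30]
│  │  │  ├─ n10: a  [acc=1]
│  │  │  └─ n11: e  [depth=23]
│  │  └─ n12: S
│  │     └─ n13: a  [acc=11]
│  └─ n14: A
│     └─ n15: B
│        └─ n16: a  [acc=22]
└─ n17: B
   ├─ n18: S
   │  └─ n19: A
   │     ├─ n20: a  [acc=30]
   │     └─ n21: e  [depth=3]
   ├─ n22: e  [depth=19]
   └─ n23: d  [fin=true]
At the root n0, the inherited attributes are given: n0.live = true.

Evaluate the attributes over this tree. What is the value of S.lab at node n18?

false

1. n0.live = true  [given at root]
2. n1.fin = true  [S.live == true]
3. n2.lab = 30  [30]
4. n2.val = 27  [27]
5. n3.live = false  [A.val > 27]
6. n4.val = true  [terminal]
7. n3.lab = true  [b.val == true]
8. n2.ok = "wu"  ["wu"]
9. n5.live = true  [B.fin == true]
10. n6.live = false  [S₀.live == false]
11. n7.fin = false  [terminal]
12. n6.lab = false  [S.live == true]
13. n8.live = true  [S₀.live == true]
14. n9.acc = 30  [terminal]
15. n10.acc = 1  [terminal]
16. n11.depth = 23  [terminal]
17. n8.lab = true  [S.live == true]
18. n12.live = false  [S₂.lab == false]
19. n13.acc = 11  [terminal]
20. n12.lab = true  [a.acc > 10]
21. n5.lab = true  [S₃.lab == true]
22. n14.lab = -4  [-4]
23. n14.val = 26  [26]
24. n15.fin = true  [A.val == 26]
25. n16.acc = 22  [terminal]
26. n15.lab = "uv"  ["uv"]
27. n15.ok = 26  [a.acc + 4]
28. n15.sig = false  [a.acc > 22]
29. n14.ok = "vu"  ["vu"]
30. n1.lab = "vuwu"  [A₁.ok ++ A₀.ok]
31. n1.ok = -8  [len(A₁.ok) - 10]
32. n1.sig = false  [B.fin == false]
33. n17.fin = true  [not B₀.sig]
34. n18.live = false  [B.fin == false]
35. n19.lab = 6  [6]
36. n19.val = 4  [4]
37. n20.acc = 30  [terminal]
38. n21.depth = 3  [terminal]
39. n19.ok = "zu"  ["zu"]
40. n18.lab = false  [S.live == true]
41. n22.depth = 19  [terminal]
42. n23.fin = true  [terminal]
43. n17.lab = "pv"  ["pv"]
44. n17.ok = -5  [e.depth - 24]
45. n17.sig = false  [e.depth > 19]
46. n0.lab = true  [B₁.sig == false]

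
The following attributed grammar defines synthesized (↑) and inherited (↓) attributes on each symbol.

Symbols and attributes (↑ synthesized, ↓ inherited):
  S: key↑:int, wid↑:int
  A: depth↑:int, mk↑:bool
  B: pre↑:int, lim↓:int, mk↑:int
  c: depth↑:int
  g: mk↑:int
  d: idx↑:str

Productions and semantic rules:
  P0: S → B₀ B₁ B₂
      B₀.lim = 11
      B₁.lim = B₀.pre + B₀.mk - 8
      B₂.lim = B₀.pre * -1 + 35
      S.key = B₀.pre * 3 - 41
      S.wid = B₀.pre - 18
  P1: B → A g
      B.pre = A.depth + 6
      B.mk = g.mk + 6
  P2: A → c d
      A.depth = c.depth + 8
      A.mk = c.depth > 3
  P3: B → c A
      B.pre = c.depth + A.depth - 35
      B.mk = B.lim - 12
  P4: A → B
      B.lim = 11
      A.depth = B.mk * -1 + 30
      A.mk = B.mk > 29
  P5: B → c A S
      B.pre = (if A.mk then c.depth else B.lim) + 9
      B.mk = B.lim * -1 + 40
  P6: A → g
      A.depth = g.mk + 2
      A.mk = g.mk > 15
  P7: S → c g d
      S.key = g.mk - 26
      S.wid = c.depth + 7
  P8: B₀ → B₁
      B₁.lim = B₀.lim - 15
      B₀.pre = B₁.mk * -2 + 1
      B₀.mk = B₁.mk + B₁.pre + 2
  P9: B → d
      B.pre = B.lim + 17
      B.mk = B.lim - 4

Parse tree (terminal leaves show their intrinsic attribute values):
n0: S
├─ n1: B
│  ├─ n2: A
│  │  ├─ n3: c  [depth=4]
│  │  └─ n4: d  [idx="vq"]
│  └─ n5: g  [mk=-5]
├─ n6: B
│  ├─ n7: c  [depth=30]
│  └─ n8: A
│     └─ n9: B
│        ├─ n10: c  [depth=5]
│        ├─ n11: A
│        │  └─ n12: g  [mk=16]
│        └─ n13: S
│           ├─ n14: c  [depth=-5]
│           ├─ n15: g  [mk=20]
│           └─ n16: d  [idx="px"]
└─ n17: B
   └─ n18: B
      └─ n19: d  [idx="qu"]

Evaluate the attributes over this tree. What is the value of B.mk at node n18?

-2

1. n1.lim = 11  [11]
2. n3.depth = 4  [terminal]
3. n4.idx = "vq"  [terminal]
4. n2.depth = 12  [c.depth + 8]
5. n2.mk = true  [c.depth > 3]
6. n5.mk = -5  [terminal]
7. n1.pre = 18  [A.depth + 6]
8. n1.mk = 1  [g.mk + 6]
9. n6.lim = 11  [B₀.pre + B₀.mk - 8]
10. n7.depth = 30  [terminal]
11. n9.lim = 11  [11]
12. n10.depth = 5  [terminal]
13. n12.mk = 16  [terminal]
14. n11.depth = 18  [g.mk + 2]
15. n11.mk = true  [g.mk > 15]
16. n14.depth = -5  [terminal]
17. n15.mk = 20  [terminal]
18. n16.idx = "px"  [terminal]
19. n13.key = -6  [g.mk - 26]
20. n13.wid = 2  [c.depth + 7]
21. n9.pre = 14  [(if A.mk then c.depth else B.lim) + 9]
22. n9.mk = 29  [B.lim * -1 + 40]
23. n8.depth = 1  [B.mk * -1 + 30]
24. n8.mk = false  [B.mk > 29]
25. n6.pre = -4  [c.depth + A.depth - 35]
26. n6.mk = -1  [B.lim - 12]
27. n17.lim = 17  [B₀.pre * -1 + 35]
28. n18.lim = 2  [B₀.lim - 15]
29. n19.idx = "qu"  [terminal]
30. n18.pre = 19  [B.lim + 17]
31. n18.mk = -2  [B.lim - 4]
32. n17.pre = 5  [B₁.mk * -2 + 1]
33. n17.mk = 19  [B₁.mk + B₁.pre + 2]
34. n0.key = 13  [B₀.pre * 3 - 41]
35. n0.wid = 0  [B₀.pre - 18]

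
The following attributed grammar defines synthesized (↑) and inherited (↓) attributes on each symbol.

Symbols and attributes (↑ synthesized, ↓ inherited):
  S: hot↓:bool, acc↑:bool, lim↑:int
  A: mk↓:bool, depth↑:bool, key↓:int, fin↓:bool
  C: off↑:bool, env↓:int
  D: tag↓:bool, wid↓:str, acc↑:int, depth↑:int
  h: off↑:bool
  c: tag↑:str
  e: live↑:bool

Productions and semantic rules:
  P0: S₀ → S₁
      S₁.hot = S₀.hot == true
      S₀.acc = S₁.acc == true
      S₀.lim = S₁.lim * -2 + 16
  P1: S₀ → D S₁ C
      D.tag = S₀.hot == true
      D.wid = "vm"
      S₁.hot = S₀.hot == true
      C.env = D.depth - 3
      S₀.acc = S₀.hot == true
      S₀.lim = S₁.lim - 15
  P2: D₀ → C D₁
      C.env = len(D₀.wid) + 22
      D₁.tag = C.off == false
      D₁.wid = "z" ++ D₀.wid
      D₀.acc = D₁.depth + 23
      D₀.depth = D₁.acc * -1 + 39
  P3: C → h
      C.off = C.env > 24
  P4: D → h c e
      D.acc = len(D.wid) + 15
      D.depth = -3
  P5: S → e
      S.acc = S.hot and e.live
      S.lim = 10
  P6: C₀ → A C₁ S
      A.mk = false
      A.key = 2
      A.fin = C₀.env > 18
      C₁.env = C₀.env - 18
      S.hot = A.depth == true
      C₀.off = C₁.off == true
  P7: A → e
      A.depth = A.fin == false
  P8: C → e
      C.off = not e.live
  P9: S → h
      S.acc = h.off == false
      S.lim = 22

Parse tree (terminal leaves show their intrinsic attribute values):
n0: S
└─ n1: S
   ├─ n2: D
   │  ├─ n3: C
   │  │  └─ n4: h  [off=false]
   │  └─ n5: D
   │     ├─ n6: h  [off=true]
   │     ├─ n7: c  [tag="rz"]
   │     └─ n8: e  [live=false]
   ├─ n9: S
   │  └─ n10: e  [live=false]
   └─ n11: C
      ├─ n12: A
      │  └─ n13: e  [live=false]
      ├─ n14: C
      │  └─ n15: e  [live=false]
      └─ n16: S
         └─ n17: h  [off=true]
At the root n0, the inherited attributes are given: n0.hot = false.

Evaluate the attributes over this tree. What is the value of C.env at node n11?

1. n0.hot = false  [given at root]
2. n1.hot = false  [S₀.hot == true]
3. n2.tag = false  [S₀.hot == true]
4. n2.wid = "vm"  ["vm"]
5. n3.env = 24  [len(D₀.wid) + 22]
6. n4.off = false  [terminal]
7. n3.off = false  [C.env > 24]
8. n5.tag = true  [C.off == false]
9. n5.wid = "zvm"  ["z" ++ D₀.wid]
10. n6.off = true  [terminal]
11. n7.tag = "rz"  [terminal]
12. n8.live = false  [terminal]
13. n5.acc = 18  [len(D.wid) + 15]
14. n5.depth = -3  [-3]
15. n2.acc = 20  [D₁.depth + 23]
16. n2.depth = 21  [D₁.acc * -1 + 39]
17. n9.hot = false  [S₀.hot == true]
18. n10.live = false  [terminal]
19. n9.acc = false  [S.hot and e.live]
20. n9.lim = 10  [10]
21. n11.env = 18  [D.depth - 3]
22. n12.mk = false  [false]
23. n12.key = 2  [2]
24. n12.fin = false  [C₀.env > 18]
25. n13.live = false  [terminal]
26. n12.depth = true  [A.fin == false]
27. n14.env = 0  [C₀.env - 18]
28. n15.live = false  [terminal]
29. n14.off = true  [not e.live]
30. n16.hot = true  [A.depth == true]
31. n17.off = true  [terminal]
32. n16.acc = false  [h.off == false]
33. n16.lim = 22  [22]
34. n11.off = true  [C₁.off == true]
35. n1.acc = false  [S₀.hot == true]
36. n1.lim = -5  [S₁.lim - 15]
37. n0.acc = false  [S₁.acc == true]
38. n0.lim = 26  [S₁.lim * -2 + 16]

18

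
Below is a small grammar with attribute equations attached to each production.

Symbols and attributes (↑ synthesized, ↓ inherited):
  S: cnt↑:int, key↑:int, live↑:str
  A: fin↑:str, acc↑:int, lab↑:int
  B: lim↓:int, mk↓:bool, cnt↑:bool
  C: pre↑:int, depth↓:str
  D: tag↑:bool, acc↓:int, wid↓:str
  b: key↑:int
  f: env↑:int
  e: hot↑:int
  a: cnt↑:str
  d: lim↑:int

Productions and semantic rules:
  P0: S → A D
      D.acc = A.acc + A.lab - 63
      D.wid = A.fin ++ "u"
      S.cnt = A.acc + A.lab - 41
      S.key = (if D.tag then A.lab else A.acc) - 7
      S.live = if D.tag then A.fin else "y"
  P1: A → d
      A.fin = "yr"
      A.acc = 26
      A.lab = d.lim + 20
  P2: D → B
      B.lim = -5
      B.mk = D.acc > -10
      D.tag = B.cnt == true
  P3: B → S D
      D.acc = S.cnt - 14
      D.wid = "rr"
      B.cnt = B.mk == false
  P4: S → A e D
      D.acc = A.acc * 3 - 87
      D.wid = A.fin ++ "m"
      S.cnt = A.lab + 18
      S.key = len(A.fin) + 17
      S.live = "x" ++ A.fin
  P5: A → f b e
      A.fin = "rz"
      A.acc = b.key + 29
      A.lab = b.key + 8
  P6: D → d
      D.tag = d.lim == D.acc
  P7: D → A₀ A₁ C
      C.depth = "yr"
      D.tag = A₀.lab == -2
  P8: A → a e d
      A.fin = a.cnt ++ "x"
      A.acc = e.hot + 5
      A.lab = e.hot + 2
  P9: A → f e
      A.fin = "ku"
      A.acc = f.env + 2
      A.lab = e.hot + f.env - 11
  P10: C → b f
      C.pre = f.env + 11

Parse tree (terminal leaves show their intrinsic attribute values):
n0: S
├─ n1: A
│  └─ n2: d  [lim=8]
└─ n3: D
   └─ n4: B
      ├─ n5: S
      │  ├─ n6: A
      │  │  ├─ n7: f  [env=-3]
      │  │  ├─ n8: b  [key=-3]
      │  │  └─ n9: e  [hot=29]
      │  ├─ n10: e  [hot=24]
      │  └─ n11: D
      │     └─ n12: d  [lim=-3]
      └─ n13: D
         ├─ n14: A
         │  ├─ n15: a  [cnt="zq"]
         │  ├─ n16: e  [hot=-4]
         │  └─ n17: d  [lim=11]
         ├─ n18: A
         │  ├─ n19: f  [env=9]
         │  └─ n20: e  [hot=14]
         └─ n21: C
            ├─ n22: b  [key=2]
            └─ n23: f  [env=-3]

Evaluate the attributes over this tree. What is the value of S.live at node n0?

"y"

1. n2.lim = 8  [terminal]
2. n1.fin = "yr"  ["yr"]
3. n1.acc = 26  [26]
4. n1.lab = 28  [d.lim + 20]
5. n3.acc = -9  [A.acc + A.lab - 63]
6. n3.wid = "yru"  [A.fin ++ "u"]
7. n4.lim = -5  [-5]
8. n4.mk = true  [D.acc > -10]
9. n7.env = -3  [terminal]
10. n8.key = -3  [terminal]
11. n9.hot = 29  [terminal]
12. n6.fin = "rz"  ["rz"]
13. n6.acc = 26  [b.key + 29]
14. n6.lab = 5  [b.key + 8]
15. n10.hot = 24  [terminal]
16. n11.acc = -9  [A.acc * 3 - 87]
17. n11.wid = "rzm"  [A.fin ++ "m"]
18. n12.lim = -3  [terminal]
19. n11.tag = false  [d.lim == D.acc]
20. n5.cnt = 23  [A.lab + 18]
21. n5.key = 19  [len(A.fin) + 17]
22. n5.live = "xrz"  ["x" ++ A.fin]
23. n13.acc = 9  [S.cnt - 14]
24. n13.wid = "rr"  ["rr"]
25. n15.cnt = "zq"  [terminal]
26. n16.hot = -4  [terminal]
27. n17.lim = 11  [terminal]
28. n14.fin = "zqx"  [a.cnt ++ "x"]
29. n14.acc = 1  [e.hot + 5]
30. n14.lab = -2  [e.hot + 2]
31. n19.env = 9  [terminal]
32. n20.hot = 14  [terminal]
33. n18.fin = "ku"  ["ku"]
34. n18.acc = 11  [f.env + 2]
35. n18.lab = 12  [e.hot + f.env - 11]
36. n21.depth = "yr"  ["yr"]
37. n22.key = 2  [terminal]
38. n23.env = -3  [terminal]
39. n21.pre = 8  [f.env + 11]
40. n13.tag = true  [A₀.lab == -2]
41. n4.cnt = false  [B.mk == false]
42. n3.tag = false  [B.cnt == true]
43. n0.cnt = 13  [A.acc + A.lab - 41]
44. n0.key = 19  [(if D.tag then A.lab else A.acc) - 7]
45. n0.live = "y"  [if D.tag then A.fin else "y"]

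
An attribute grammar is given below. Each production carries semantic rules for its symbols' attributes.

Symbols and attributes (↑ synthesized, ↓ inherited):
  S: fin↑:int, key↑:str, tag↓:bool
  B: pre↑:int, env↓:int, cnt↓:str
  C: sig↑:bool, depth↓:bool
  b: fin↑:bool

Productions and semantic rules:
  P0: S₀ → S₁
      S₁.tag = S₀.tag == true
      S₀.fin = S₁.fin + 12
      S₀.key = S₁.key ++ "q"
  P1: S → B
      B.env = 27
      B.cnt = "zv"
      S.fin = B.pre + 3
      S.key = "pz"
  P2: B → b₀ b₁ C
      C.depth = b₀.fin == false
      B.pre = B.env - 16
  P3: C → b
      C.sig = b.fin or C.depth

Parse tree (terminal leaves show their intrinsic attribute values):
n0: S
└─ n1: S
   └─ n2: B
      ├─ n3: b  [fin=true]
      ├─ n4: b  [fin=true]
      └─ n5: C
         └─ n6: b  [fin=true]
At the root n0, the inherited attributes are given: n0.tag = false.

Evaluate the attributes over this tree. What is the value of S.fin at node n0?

26

1. n0.tag = false  [given at root]
2. n1.tag = false  [S₀.tag == true]
3. n2.env = 27  [27]
4. n2.cnt = "zv"  ["zv"]
5. n3.fin = true  [terminal]
6. n4.fin = true  [terminal]
7. n5.depth = false  [b₀.fin == false]
8. n6.fin = true  [terminal]
9. n5.sig = true  [b.fin or C.depth]
10. n2.pre = 11  [B.env - 16]
11. n1.fin = 14  [B.pre + 3]
12. n1.key = "pz"  ["pz"]
13. n0.fin = 26  [S₁.fin + 12]
14. n0.key = "pzq"  [S₁.key ++ "q"]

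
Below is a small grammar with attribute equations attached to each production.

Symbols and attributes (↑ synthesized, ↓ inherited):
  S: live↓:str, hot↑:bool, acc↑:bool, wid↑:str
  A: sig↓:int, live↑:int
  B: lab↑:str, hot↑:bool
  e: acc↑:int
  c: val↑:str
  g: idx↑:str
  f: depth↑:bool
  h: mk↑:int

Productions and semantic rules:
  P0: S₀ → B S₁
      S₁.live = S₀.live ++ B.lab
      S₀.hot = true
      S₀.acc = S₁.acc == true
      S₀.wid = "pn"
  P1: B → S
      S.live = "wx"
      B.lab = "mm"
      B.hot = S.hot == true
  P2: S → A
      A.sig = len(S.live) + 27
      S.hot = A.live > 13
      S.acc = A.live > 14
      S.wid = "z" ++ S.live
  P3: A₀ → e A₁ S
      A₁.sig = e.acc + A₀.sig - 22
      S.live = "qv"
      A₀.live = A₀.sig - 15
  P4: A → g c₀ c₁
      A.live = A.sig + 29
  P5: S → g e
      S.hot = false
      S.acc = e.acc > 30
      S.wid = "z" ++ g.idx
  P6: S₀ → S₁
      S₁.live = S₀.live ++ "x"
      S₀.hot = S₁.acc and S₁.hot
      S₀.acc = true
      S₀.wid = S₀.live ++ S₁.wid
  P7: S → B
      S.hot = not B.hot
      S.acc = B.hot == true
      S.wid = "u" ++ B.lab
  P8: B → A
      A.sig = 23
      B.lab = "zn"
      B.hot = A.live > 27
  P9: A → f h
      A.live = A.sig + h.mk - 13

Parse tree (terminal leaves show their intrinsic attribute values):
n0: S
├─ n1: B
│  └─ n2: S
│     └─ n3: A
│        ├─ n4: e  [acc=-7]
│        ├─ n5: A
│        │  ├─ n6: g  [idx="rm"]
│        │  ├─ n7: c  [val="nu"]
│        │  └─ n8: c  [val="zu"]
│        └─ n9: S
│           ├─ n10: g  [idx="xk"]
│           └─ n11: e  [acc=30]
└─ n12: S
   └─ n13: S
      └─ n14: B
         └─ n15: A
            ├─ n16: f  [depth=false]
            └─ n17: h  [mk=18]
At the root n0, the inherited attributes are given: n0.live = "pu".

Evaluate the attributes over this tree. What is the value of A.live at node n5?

29

1. n0.live = "pu"  [given at root]
2. n2.live = "wx"  ["wx"]
3. n3.sig = 29  [len(S.live) + 27]
4. n4.acc = -7  [terminal]
5. n5.sig = 0  [e.acc + A₀.sig - 22]
6. n6.idx = "rm"  [terminal]
7. n7.val = "nu"  [terminal]
8. n8.val = "zu"  [terminal]
9. n5.live = 29  [A.sig + 29]
10. n9.live = "qv"  ["qv"]
11. n10.idx = "xk"  [terminal]
12. n11.acc = 30  [terminal]
13. n9.hot = false  [false]
14. n9.acc = false  [e.acc > 30]
15. n9.wid = "zxk"  ["z" ++ g.idx]
16. n3.live = 14  [A₀.sig - 15]
17. n2.hot = true  [A.live > 13]
18. n2.acc = false  [A.live > 14]
19. n2.wid = "zwx"  ["z" ++ S.live]
20. n1.lab = "mm"  ["mm"]
21. n1.hot = true  [S.hot == true]
22. n12.live = "pumm"  [S₀.live ++ B.lab]
23. n13.live = "pummx"  [S₀.live ++ "x"]
24. n15.sig = 23  [23]
25. n16.depth = false  [terminal]
26. n17.mk = 18  [terminal]
27. n15.live = 28  [A.sig + h.mk - 13]
28. n14.lab = "zn"  ["zn"]
29. n14.hot = true  [A.live > 27]
30. n13.hot = false  [not B.hot]
31. n13.acc = true  [B.hot == true]
32. n13.wid = "uzn"  ["u" ++ B.lab]
33. n12.hot = false  [S₁.acc and S₁.hot]
34. n12.acc = true  [true]
35. n12.wid = "pummuzn"  [S₀.live ++ S₁.wid]
36. n0.hot = true  [true]
37. n0.acc = true  [S₁.acc == true]
38. n0.wid = "pn"  ["pn"]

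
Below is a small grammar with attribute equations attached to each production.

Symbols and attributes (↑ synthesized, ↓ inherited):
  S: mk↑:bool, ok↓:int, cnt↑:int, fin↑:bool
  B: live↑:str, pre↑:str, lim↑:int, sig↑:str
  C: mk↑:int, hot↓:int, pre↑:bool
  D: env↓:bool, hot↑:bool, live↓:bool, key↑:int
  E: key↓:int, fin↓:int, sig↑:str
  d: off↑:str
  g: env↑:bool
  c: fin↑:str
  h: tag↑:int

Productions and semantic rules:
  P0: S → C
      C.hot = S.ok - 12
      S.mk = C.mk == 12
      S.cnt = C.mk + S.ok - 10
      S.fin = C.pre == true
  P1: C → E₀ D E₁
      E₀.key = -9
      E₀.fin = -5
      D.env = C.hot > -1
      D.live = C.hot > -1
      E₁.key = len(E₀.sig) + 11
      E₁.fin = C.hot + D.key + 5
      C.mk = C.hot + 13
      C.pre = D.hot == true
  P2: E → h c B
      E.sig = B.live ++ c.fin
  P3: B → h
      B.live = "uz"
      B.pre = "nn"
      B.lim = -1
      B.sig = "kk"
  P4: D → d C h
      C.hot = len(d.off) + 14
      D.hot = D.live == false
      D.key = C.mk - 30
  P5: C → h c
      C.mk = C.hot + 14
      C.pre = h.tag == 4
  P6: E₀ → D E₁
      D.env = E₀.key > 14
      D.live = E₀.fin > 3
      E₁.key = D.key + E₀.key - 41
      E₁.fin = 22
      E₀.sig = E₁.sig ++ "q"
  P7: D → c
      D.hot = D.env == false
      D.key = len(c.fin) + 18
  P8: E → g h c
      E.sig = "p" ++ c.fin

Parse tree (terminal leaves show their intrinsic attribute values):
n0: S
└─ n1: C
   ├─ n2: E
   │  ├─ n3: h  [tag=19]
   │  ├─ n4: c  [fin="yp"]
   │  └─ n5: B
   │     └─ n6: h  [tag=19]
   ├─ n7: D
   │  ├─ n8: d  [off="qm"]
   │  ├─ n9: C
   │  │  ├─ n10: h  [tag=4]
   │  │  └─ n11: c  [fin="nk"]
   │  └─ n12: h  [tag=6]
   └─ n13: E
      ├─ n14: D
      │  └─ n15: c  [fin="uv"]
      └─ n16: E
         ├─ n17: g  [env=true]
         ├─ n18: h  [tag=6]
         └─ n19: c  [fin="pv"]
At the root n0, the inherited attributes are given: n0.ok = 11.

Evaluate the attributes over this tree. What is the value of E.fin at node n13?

4

1. n0.ok = 11  [given at root]
2. n1.hot = -1  [S.ok - 12]
3. n2.key = -9  [-9]
4. n2.fin = -5  [-5]
5. n3.tag = 19  [terminal]
6. n4.fin = "yp"  [terminal]
7. n6.tag = 19  [terminal]
8. n5.live = "uz"  ["uz"]
9. n5.pre = "nn"  ["nn"]
10. n5.lim = -1  [-1]
11. n5.sig = "kk"  ["kk"]
12. n2.sig = "uzyp"  [B.live ++ c.fin]
13. n7.env = false  [C.hot > -1]
14. n7.live = false  [C.hot > -1]
15. n8.off = "qm"  [terminal]
16. n9.hot = 16  [len(d.off) + 14]
17. n10.tag = 4  [terminal]
18. n11.fin = "nk"  [terminal]
19. n9.mk = 30  [C.hot + 14]
20. n9.pre = true  [h.tag == 4]
21. n12.tag = 6  [terminal]
22. n7.hot = true  [D.live == false]
23. n7.key = 0  [C.mk - 30]
24. n13.key = 15  [len(E₀.sig) + 11]
25. n13.fin = 4  [C.hot + D.key + 5]
26. n14.env = true  [E₀.key > 14]
27. n14.live = true  [E₀.fin > 3]
28. n15.fin = "uv"  [terminal]
29. n14.hot = false  [D.env == false]
30. n14.key = 20  [len(c.fin) + 18]
31. n16.key = -6  [D.key + E₀.key - 41]
32. n16.fin = 22  [22]
33. n17.env = true  [terminal]
34. n18.tag = 6  [terminal]
35. n19.fin = "pv"  [terminal]
36. n16.sig = "ppv"  ["p" ++ c.fin]
37. n13.sig = "ppvq"  [E₁.sig ++ "q"]
38. n1.mk = 12  [C.hot + 13]
39. n1.pre = true  [D.hot == true]
40. n0.mk = true  [C.mk == 12]
41. n0.cnt = 13  [C.mk + S.ok - 10]
42. n0.fin = true  [C.pre == true]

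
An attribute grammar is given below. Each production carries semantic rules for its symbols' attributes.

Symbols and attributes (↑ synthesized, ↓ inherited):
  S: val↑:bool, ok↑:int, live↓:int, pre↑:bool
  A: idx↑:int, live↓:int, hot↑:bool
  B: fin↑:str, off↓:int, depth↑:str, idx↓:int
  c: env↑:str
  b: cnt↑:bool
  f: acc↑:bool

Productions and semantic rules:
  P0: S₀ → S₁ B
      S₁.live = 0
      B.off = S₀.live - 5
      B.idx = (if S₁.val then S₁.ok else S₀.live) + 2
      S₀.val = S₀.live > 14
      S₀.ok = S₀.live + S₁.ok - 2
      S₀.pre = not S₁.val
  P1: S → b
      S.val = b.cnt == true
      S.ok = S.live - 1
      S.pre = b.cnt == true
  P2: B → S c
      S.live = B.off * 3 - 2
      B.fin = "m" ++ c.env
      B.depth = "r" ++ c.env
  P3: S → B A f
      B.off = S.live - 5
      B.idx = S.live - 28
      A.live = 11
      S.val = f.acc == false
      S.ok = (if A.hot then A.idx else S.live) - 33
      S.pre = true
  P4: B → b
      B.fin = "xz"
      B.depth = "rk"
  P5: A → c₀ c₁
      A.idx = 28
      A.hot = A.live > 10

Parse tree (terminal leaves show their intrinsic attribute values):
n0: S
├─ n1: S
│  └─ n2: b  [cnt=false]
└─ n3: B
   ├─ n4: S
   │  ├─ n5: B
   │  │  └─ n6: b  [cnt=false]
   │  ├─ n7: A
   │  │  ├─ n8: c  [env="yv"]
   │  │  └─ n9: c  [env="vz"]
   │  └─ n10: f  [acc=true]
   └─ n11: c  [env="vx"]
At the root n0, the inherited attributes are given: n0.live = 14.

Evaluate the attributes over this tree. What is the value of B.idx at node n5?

1. n0.live = 14  [given at root]
2. n1.live = 0  [0]
3. n2.cnt = false  [terminal]
4. n1.val = false  [b.cnt == true]
5. n1.ok = -1  [S.live - 1]
6. n1.pre = false  [b.cnt == true]
7. n3.off = 9  [S₀.live - 5]
8. n3.idx = 16  [(if S₁.val then S₁.ok else S₀.live) + 2]
9. n4.live = 25  [B.off * 3 - 2]
10. n5.off = 20  [S.live - 5]
11. n5.idx = -3  [S.live - 28]
12. n6.cnt = false  [terminal]
13. n5.fin = "xz"  ["xz"]
14. n5.depth = "rk"  ["rk"]
15. n7.live = 11  [11]
16. n8.env = "yv"  [terminal]
17. n9.env = "vz"  [terminal]
18. n7.idx = 28  [28]
19. n7.hot = true  [A.live > 10]
20. n10.acc = true  [terminal]
21. n4.val = false  [f.acc == false]
22. n4.ok = -5  [(if A.hot then A.idx else S.live) - 33]
23. n4.pre = true  [true]
24. n11.env = "vx"  [terminal]
25. n3.fin = "mvx"  ["m" ++ c.env]
26. n3.depth = "rvx"  ["r" ++ c.env]
27. n0.val = false  [S₀.live > 14]
28. n0.ok = 11  [S₀.live + S₁.ok - 2]
29. n0.pre = true  [not S₁.val]

-3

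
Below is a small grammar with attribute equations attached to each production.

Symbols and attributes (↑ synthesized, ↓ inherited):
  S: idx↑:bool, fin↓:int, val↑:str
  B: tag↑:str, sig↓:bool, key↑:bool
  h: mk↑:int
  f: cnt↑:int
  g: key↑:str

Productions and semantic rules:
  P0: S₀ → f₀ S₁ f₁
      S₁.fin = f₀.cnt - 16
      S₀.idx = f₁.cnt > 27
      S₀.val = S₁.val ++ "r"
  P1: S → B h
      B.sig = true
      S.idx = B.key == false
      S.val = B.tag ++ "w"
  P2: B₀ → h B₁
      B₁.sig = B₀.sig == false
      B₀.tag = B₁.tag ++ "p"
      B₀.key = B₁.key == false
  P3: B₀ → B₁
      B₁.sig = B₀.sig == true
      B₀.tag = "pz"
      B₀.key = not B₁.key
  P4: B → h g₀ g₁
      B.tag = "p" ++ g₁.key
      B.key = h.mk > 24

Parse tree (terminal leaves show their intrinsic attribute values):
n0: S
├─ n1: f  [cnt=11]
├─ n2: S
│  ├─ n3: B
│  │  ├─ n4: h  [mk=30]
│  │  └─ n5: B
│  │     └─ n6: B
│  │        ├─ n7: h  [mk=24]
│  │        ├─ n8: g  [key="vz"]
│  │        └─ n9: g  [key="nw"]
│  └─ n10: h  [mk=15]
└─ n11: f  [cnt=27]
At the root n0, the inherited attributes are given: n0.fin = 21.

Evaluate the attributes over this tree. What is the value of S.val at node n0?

"pzpwr"

1. n0.fin = 21  [given at root]
2. n1.cnt = 11  [terminal]
3. n2.fin = -5  [f₀.cnt - 16]
4. n3.sig = true  [true]
5. n4.mk = 30  [terminal]
6. n5.sig = false  [B₀.sig == false]
7. n6.sig = false  [B₀.sig == true]
8. n7.mk = 24  [terminal]
9. n8.key = "vz"  [terminal]
10. n9.key = "nw"  [terminal]
11. n6.tag = "pnw"  ["p" ++ g₁.key]
12. n6.key = false  [h.mk > 24]
13. n5.tag = "pz"  ["pz"]
14. n5.key = true  [not B₁.key]
15. n3.tag = "pzp"  [B₁.tag ++ "p"]
16. n3.key = false  [B₁.key == false]
17. n10.mk = 15  [terminal]
18. n2.idx = true  [B.key == false]
19. n2.val = "pzpw"  [B.tag ++ "w"]
20. n11.cnt = 27  [terminal]
21. n0.idx = false  [f₁.cnt > 27]
22. n0.val = "pzpwr"  [S₁.val ++ "r"]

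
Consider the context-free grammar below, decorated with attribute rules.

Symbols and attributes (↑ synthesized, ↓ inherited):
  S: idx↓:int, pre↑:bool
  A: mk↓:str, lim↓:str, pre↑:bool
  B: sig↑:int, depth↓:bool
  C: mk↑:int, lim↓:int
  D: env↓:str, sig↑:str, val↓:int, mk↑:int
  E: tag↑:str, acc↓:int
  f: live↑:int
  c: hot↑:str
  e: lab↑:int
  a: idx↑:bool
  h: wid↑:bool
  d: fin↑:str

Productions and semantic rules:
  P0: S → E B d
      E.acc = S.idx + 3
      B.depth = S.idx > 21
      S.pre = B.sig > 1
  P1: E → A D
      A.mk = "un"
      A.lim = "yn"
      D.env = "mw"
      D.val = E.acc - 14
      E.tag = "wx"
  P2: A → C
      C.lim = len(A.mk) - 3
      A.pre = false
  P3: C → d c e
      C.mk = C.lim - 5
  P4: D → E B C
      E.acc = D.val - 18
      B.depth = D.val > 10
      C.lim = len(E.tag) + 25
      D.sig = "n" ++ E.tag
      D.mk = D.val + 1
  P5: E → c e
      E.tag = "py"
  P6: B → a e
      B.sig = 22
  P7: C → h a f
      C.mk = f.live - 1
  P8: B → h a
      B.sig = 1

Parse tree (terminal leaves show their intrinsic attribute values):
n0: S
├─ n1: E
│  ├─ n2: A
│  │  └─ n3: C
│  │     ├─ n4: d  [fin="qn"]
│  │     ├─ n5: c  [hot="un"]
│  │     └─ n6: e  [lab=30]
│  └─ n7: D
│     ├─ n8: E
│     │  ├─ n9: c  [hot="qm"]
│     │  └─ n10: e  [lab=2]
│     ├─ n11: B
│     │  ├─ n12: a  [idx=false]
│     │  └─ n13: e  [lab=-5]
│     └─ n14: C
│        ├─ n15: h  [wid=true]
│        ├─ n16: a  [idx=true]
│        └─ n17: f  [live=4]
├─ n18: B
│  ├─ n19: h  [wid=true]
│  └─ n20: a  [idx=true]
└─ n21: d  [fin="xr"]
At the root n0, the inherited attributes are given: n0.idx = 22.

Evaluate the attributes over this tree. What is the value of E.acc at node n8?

-7

1. n0.idx = 22  [given at root]
2. n1.acc = 25  [S.idx + 3]
3. n2.mk = "un"  ["un"]
4. n2.lim = "yn"  ["yn"]
5. n3.lim = -1  [len(A.mk) - 3]
6. n4.fin = "qn"  [terminal]
7. n5.hot = "un"  [terminal]
8. n6.lab = 30  [terminal]
9. n3.mk = -6  [C.lim - 5]
10. n2.pre = false  [false]
11. n7.env = "mw"  ["mw"]
12. n7.val = 11  [E.acc - 14]
13. n8.acc = -7  [D.val - 18]
14. n9.hot = "qm"  [terminal]
15. n10.lab = 2  [terminal]
16. n8.tag = "py"  ["py"]
17. n11.depth = true  [D.val > 10]
18. n12.idx = false  [terminal]
19. n13.lab = -5  [terminal]
20. n11.sig = 22  [22]
21. n14.lim = 27  [len(E.tag) + 25]
22. n15.wid = true  [terminal]
23. n16.idx = true  [terminal]
24. n17.live = 4  [terminal]
25. n14.mk = 3  [f.live - 1]
26. n7.sig = "npy"  ["n" ++ E.tag]
27. n7.mk = 12  [D.val + 1]
28. n1.tag = "wx"  ["wx"]
29. n18.depth = true  [S.idx > 21]
30. n19.wid = true  [terminal]
31. n20.idx = true  [terminal]
32. n18.sig = 1  [1]
33. n21.fin = "xr"  [terminal]
34. n0.pre = false  [B.sig > 1]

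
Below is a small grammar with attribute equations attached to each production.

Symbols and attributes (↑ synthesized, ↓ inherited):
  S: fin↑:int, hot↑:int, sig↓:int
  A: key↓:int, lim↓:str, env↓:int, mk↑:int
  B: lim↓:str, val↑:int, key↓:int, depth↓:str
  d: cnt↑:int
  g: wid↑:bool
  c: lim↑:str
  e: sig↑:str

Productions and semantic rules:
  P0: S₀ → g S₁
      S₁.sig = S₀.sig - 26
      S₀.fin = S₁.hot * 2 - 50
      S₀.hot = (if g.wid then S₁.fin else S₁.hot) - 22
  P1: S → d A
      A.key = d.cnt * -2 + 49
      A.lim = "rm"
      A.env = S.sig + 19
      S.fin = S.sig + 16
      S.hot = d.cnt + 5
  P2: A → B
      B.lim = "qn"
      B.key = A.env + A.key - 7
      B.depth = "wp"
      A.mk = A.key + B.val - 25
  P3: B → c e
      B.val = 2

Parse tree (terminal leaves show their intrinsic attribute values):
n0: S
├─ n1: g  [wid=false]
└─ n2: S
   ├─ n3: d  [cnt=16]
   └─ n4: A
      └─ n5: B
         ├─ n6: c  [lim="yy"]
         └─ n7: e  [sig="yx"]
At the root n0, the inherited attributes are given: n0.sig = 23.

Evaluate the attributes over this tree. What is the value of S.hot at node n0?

1. n0.sig = 23  [given at root]
2. n1.wid = false  [terminal]
3. n2.sig = -3  [S₀.sig - 26]
4. n3.cnt = 16  [terminal]
5. n4.key = 17  [d.cnt * -2 + 49]
6. n4.lim = "rm"  ["rm"]
7. n4.env = 16  [S.sig + 19]
8. n5.lim = "qn"  ["qn"]
9. n5.key = 26  [A.env + A.key - 7]
10. n5.depth = "wp"  ["wp"]
11. n6.lim = "yy"  [terminal]
12. n7.sig = "yx"  [terminal]
13. n5.val = 2  [2]
14. n4.mk = -6  [A.key + B.val - 25]
15. n2.fin = 13  [S.sig + 16]
16. n2.hot = 21  [d.cnt + 5]
17. n0.fin = -8  [S₁.hot * 2 - 50]
18. n0.hot = -1  [(if g.wid then S₁.fin else S₁.hot) - 22]

-1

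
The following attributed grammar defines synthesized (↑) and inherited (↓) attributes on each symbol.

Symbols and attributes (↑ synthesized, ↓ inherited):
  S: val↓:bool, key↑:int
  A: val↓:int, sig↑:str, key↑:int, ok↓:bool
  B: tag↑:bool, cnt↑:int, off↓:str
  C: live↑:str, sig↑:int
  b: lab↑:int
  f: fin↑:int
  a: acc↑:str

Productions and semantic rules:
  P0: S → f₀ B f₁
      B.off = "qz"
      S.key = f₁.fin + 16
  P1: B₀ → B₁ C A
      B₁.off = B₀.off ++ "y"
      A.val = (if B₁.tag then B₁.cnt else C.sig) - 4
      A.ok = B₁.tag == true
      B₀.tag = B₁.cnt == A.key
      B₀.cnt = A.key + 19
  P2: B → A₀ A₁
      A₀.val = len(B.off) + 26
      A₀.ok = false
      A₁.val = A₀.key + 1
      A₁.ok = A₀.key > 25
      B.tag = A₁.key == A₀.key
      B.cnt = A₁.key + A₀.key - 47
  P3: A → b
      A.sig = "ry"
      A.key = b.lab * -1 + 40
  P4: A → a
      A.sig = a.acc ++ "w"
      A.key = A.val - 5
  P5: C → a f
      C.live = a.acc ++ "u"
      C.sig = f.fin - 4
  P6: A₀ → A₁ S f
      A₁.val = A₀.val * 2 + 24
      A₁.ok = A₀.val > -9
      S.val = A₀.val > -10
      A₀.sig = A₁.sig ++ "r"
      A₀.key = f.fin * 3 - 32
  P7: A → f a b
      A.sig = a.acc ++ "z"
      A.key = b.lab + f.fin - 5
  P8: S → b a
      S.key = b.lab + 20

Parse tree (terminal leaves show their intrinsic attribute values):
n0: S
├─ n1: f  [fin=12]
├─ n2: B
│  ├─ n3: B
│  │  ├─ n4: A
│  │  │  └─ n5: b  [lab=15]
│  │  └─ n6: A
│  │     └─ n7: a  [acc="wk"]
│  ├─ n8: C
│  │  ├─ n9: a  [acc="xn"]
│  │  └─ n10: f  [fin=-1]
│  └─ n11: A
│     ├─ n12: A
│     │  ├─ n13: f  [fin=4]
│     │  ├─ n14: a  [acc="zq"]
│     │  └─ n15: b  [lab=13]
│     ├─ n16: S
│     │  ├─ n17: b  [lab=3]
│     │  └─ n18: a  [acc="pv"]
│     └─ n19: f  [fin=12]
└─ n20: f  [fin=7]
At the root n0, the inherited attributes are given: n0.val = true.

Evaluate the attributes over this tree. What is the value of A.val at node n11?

1. n0.val = true  [given at root]
2. n1.fin = 12  [terminal]
3. n2.off = "qz"  ["qz"]
4. n3.off = "qzy"  [B₀.off ++ "y"]
5. n4.val = 29  [len(B.off) + 26]
6. n4.ok = false  [false]
7. n5.lab = 15  [terminal]
8. n4.sig = "ry"  ["ry"]
9. n4.key = 25  [b.lab * -1 + 40]
10. n6.val = 26  [A₀.key + 1]
11. n6.ok = false  [A₀.key > 25]
12. n7.acc = "wk"  [terminal]
13. n6.sig = "wkw"  [a.acc ++ "w"]
14. n6.key = 21  [A.val - 5]
15. n3.tag = false  [A₁.key == A₀.key]
16. n3.cnt = -1  [A₁.key + A₀.key - 47]
17. n9.acc = "xn"  [terminal]
18. n10.fin = -1  [terminal]
19. n8.live = "xnu"  [a.acc ++ "u"]
20. n8.sig = -5  [f.fin - 4]
21. n11.val = -9  [(if B₁.tag then B₁.cnt else C.sig) - 4]
22. n11.ok = false  [B₁.tag == true]
23. n12.val = 6  [A₀.val * 2 + 24]
24. n12.ok = false  [A₀.val > -9]
25. n13.fin = 4  [terminal]
26. n14.acc = "zq"  [terminal]
27. n15.lab = 13  [terminal]
28. n12.sig = "zqz"  [a.acc ++ "z"]
29. n12.key = 12  [b.lab + f.fin - 5]
30. n16.val = true  [A₀.val > -10]
31. n17.lab = 3  [terminal]
32. n18.acc = "pv"  [terminal]
33. n16.key = 23  [b.lab + 20]
34. n19.fin = 12  [terminal]
35. n11.sig = "zqzr"  [A₁.sig ++ "r"]
36. n11.key = 4  [f.fin * 3 - 32]
37. n2.tag = false  [B₁.cnt == A.key]
38. n2.cnt = 23  [A.key + 19]
39. n20.fin = 7  [terminal]
40. n0.key = 23  [f₁.fin + 16]

-9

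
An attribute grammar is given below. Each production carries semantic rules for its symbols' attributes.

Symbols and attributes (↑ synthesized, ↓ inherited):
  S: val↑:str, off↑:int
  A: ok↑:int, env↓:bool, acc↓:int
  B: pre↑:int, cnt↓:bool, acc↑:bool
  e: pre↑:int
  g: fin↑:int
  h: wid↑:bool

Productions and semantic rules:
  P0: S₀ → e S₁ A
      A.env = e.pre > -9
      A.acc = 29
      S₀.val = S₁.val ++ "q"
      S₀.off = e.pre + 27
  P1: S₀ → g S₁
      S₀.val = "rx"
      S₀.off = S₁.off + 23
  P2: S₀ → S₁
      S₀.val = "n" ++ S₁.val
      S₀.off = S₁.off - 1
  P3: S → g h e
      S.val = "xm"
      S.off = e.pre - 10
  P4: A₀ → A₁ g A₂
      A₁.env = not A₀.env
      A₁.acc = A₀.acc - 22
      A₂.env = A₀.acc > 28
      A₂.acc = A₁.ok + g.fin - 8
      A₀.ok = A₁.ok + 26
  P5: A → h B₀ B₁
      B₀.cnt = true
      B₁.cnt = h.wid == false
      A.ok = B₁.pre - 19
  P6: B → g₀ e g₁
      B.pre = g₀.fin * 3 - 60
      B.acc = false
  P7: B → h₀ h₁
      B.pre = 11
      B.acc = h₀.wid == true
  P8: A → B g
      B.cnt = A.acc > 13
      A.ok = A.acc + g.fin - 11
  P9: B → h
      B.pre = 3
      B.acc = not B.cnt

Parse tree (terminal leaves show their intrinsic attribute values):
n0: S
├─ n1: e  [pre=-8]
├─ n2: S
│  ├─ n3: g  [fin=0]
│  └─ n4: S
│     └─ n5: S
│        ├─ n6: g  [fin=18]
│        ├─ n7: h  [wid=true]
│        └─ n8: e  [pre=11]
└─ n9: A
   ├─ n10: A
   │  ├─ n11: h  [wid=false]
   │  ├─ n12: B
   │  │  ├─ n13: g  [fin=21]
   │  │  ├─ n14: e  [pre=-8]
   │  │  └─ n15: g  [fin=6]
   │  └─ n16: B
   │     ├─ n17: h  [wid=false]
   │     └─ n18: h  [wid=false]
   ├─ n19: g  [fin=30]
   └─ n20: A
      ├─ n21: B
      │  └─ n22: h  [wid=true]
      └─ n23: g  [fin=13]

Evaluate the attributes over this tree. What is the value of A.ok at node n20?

1. n1.pre = -8  [terminal]
2. n3.fin = 0  [terminal]
3. n6.fin = 18  [terminal]
4. n7.wid = true  [terminal]
5. n8.pre = 11  [terminal]
6. n5.val = "xm"  ["xm"]
7. n5.off = 1  [e.pre - 10]
8. n4.val = "nxm"  ["n" ++ S₁.val]
9. n4.off = 0  [S₁.off - 1]
10. n2.val = "rx"  ["rx"]
11. n2.off = 23  [S₁.off + 23]
12. n9.env = true  [e.pre > -9]
13. n9.acc = 29  [29]
14. n10.env = false  [not A₀.env]
15. n10.acc = 7  [A₀.acc - 22]
16. n11.wid = false  [terminal]
17. n12.cnt = true  [true]
18. n13.fin = 21  [terminal]
19. n14.pre = -8  [terminal]
20. n15.fin = 6  [terminal]
21. n12.pre = 3  [g₀.fin * 3 - 60]
22. n12.acc = false  [false]
23. n16.cnt = true  [h.wid == false]
24. n17.wid = false  [terminal]
25. n18.wid = false  [terminal]
26. n16.pre = 11  [11]
27. n16.acc = false  [h₀.wid == true]
28. n10.ok = -8  [B₁.pre - 19]
29. n19.fin = 30  [terminal]
30. n20.env = true  [A₀.acc > 28]
31. n20.acc = 14  [A₁.ok + g.fin - 8]
32. n21.cnt = true  [A.acc > 13]
33. n22.wid = true  [terminal]
34. n21.pre = 3  [3]
35. n21.acc = false  [not B.cnt]
36. n23.fin = 13  [terminal]
37. n20.ok = 16  [A.acc + g.fin - 11]
38. n9.ok = 18  [A₁.ok + 26]
39. n0.val = "rxq"  [S₁.val ++ "q"]
40. n0.off = 19  [e.pre + 27]

16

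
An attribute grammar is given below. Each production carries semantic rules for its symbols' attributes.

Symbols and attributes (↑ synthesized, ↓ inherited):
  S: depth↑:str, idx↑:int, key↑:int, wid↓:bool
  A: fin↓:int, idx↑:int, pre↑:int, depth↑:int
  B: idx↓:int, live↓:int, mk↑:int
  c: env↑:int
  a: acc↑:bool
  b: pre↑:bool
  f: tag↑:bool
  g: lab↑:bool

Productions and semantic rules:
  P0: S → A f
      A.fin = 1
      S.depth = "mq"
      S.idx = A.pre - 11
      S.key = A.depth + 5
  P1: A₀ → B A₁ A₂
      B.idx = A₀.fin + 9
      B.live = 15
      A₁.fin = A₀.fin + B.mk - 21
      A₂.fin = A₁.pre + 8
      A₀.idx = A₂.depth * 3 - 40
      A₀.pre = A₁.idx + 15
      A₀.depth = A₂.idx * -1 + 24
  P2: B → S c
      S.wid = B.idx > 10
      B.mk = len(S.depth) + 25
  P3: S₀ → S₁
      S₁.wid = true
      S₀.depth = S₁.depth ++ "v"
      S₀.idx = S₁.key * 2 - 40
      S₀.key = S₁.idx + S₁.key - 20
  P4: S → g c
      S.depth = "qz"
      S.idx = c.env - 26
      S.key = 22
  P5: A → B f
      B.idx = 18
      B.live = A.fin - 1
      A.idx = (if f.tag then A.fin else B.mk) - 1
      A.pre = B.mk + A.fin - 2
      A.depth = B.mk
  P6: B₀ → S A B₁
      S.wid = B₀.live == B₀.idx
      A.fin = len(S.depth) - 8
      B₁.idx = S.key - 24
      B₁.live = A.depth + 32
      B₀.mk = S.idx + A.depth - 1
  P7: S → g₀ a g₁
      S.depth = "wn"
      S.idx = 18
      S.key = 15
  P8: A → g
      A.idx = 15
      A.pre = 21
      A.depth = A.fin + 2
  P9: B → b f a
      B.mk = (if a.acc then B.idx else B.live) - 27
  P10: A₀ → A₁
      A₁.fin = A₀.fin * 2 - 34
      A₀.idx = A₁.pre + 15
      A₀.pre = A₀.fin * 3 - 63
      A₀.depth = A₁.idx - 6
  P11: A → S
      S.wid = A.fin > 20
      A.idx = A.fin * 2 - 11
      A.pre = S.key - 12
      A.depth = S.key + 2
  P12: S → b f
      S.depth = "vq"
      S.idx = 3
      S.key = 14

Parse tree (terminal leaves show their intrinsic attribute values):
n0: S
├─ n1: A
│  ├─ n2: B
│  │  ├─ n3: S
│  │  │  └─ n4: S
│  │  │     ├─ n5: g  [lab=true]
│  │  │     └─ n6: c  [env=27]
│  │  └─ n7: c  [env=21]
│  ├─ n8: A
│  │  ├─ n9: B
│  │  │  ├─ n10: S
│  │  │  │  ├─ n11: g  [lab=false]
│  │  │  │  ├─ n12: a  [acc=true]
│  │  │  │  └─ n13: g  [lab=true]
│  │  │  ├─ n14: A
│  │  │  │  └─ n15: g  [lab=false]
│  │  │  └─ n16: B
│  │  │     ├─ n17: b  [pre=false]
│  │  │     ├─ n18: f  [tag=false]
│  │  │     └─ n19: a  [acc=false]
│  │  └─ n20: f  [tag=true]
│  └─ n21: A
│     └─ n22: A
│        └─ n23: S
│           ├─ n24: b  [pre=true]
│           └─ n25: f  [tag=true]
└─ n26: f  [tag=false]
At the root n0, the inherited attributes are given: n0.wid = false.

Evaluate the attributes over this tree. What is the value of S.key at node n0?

12

1. n0.wid = false  [given at root]
2. n1.fin = 1  [1]
3. n2.idx = 10  [A₀.fin + 9]
4. n2.live = 15  [15]
5. n3.wid = false  [B.idx > 10]
6. n4.wid = true  [true]
7. n5.lab = true  [terminal]
8. n6.env = 27  [terminal]
9. n4.depth = "qz"  ["qz"]
10. n4.idx = 1  [c.env - 26]
11. n4.key = 22  [22]
12. n3.depth = "qzv"  [S₁.depth ++ "v"]
13. n3.idx = 4  [S₁.key * 2 - 40]
14. n3.key = 3  [S₁.idx + S₁.key - 20]
15. n7.env = 21  [terminal]
16. n2.mk = 28  [len(S.depth) + 25]
17. n8.fin = 8  [A₀.fin + B.mk - 21]
18. n9.idx = 18  [18]
19. n9.live = 7  [A.fin - 1]
20. n10.wid = false  [B₀.live == B₀.idx]
21. n11.lab = false  [terminal]
22. n12.acc = true  [terminal]
23. n13.lab = true  [terminal]
24. n10.depth = "wn"  ["wn"]
25. n10.idx = 18  [18]
26. n10.key = 15  [15]
27. n14.fin = -6  [len(S.depth) - 8]
28. n15.lab = false  [terminal]
29. n14.idx = 15  [15]
30. n14.pre = 21  [21]
31. n14.depth = -4  [A.fin + 2]
32. n16.idx = -9  [S.key - 24]
33. n16.live = 28  [A.depth + 32]
34. n17.pre = false  [terminal]
35. n18.tag = false  [terminal]
36. n19.acc = false  [terminal]
37. n16.mk = 1  [(if a.acc then B.idx else B.live) - 27]
38. n9.mk = 13  [S.idx + A.depth - 1]
39. n20.tag = true  [terminal]
40. n8.idx = 7  [(if f.tag then A.fin else B.mk) - 1]
41. n8.pre = 19  [B.mk + A.fin - 2]
42. n8.depth = 13  [B.mk]
43. n21.fin = 27  [A₁.pre + 8]
44. n22.fin = 20  [A₀.fin * 2 - 34]
45. n23.wid = false  [A.fin > 20]
46. n24.pre = true  [terminal]
47. n25.tag = true  [terminal]
48. n23.depth = "vq"  ["vq"]
49. n23.idx = 3  [3]
50. n23.key = 14  [14]
51. n22.idx = 29  [A.fin * 2 - 11]
52. n22.pre = 2  [S.key - 12]
53. n22.depth = 16  [S.key + 2]
54. n21.idx = 17  [A₁.pre + 15]
55. n21.pre = 18  [A₀.fin * 3 - 63]
56. n21.depth = 23  [A₁.idx - 6]
57. n1.idx = 29  [A₂.depth * 3 - 40]
58. n1.pre = 22  [A₁.idx + 15]
59. n1.depth = 7  [A₂.idx * -1 + 24]
60. n26.tag = false  [terminal]
61. n0.depth = "mq"  ["mq"]
62. n0.idx = 11  [A.pre - 11]
63. n0.key = 12  [A.depth + 5]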